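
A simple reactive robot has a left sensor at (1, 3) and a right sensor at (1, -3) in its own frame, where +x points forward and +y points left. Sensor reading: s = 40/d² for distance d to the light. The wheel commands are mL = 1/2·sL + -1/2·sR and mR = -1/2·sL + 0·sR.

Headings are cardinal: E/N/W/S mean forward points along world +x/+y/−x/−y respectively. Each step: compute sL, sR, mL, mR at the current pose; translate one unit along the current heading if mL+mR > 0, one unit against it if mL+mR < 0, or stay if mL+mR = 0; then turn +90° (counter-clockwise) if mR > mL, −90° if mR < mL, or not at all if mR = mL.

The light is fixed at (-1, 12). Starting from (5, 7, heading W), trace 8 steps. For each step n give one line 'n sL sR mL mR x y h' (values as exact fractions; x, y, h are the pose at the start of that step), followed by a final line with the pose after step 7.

0 40/89 40/29 -1200/2581 -20/89 5 7 W
1 5/17 10/13 -105/442 -5/34 6 7 S
2 8/13 40/113 192/1469 -4/13 6 8 E
3 20/53 20/17 -360/901 -10/53 5 8 S
4 40/49 8/17 144/833 -20/49 5 9 E
5 1/2 2 -3/4 -1/4 4 9 S
6 40/37 40/61 480/2257 -20/37 4 10 E
7 20/29 4 -48/29 -10/29 3 10 S
final 3 11 E

n=0: pose=(5,7,W); sL=40/89, sR=40/29; mL=-1200/2581, mR=-20/89; mL+mR=-20/29 → advance -1; mR−mL=620/2581 → turn +1·90°
n=1: pose=(6,7,S); sL=5/17, sR=10/13; mL=-105/442, mR=-5/34; mL+mR=-5/13 → advance -1; mR−mL=20/221 → turn +1·90°
n=2: pose=(6,8,E); sL=8/13, sR=40/113; mL=192/1469, mR=-4/13; mL+mR=-20/113 → advance -1; mR−mL=-644/1469 → turn -1·90°
n=3: pose=(5,8,S); sL=20/53, sR=20/17; mL=-360/901, mR=-10/53; mL+mR=-10/17 → advance -1; mR−mL=190/901 → turn +1·90°
n=4: pose=(5,9,E); sL=40/49, sR=8/17; mL=144/833, mR=-20/49; mL+mR=-4/17 → advance -1; mR−mL=-484/833 → turn -1·90°
n=5: pose=(4,9,S); sL=1/2, sR=2; mL=-3/4, mR=-1/4; mL+mR=-1 → advance -1; mR−mL=1/2 → turn +1·90°
n=6: pose=(4,10,E); sL=40/37, sR=40/61; mL=480/2257, mR=-20/37; mL+mR=-20/61 → advance -1; mR−mL=-1700/2257 → turn -1·90°
n=7: pose=(3,10,S); sL=20/29, sR=4; mL=-48/29, mR=-10/29; mL+mR=-2 → advance -1; mR−mL=38/29 → turn +1·90°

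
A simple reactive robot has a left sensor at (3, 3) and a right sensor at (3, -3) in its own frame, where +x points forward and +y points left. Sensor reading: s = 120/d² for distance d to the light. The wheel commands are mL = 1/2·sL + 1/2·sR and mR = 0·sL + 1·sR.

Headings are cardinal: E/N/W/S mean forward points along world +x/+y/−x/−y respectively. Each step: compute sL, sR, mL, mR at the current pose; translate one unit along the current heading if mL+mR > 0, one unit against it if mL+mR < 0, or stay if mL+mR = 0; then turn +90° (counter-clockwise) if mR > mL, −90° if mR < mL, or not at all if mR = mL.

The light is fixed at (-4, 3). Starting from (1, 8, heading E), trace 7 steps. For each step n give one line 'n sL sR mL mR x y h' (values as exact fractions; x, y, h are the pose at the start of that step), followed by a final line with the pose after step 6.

0 15/16 30/17 735/544 30/17 1 8 E
1 120/73 24/29 2616/2117 24/29 2 8 N
2 20/27 4/3 28/27 4/3 2 9 E
3 120/97 120/181 16680/17557 120/181 3 9 N
4 3/5 30/29 237/290 30/29 3 10 E
5 24/25 120/221 4152/5525 120/221 4 10 N
6 60/121 60/73 5820/8833 60/73 4 11 E
final 5 11 N

n=0: pose=(1,8,E); sL=15/16, sR=30/17; mL=735/544, mR=30/17; mL+mR=1695/544 → advance +1; mR−mL=225/544 → turn +1·90°
n=1: pose=(2,8,N); sL=120/73, sR=24/29; mL=2616/2117, mR=24/29; mL+mR=4368/2117 → advance +1; mR−mL=-864/2117 → turn -1·90°
n=2: pose=(2,9,E); sL=20/27, sR=4/3; mL=28/27, mR=4/3; mL+mR=64/27 → advance +1; mR−mL=8/27 → turn +1·90°
n=3: pose=(3,9,N); sL=120/97, sR=120/181; mL=16680/17557, mR=120/181; mL+mR=28320/17557 → advance +1; mR−mL=-5040/17557 → turn -1·90°
n=4: pose=(3,10,E); sL=3/5, sR=30/29; mL=237/290, mR=30/29; mL+mR=537/290 → advance +1; mR−mL=63/290 → turn +1·90°
n=5: pose=(4,10,N); sL=24/25, sR=120/221; mL=4152/5525, mR=120/221; mL+mR=7152/5525 → advance +1; mR−mL=-1152/5525 → turn -1·90°
n=6: pose=(4,11,E); sL=60/121, sR=60/73; mL=5820/8833, mR=60/73; mL+mR=13080/8833 → advance +1; mR−mL=1440/8833 → turn +1·90°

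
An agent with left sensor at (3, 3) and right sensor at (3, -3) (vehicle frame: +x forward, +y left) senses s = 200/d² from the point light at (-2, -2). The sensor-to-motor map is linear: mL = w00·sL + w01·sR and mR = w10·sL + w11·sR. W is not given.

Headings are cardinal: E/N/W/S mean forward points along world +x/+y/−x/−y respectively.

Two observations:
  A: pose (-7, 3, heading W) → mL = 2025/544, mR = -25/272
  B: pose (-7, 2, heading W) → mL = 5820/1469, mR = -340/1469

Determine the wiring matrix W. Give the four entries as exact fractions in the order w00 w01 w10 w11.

1 1/2 1/2 -1

obs A: pose=(-7,3,W) → sL=50/17, sR=25/16, mL=2025/544, mR=-25/272
obs B: pose=(-7,2,W) → sL=40/13, sR=200/113, mL=5820/1469, mR=-340/1469
sensor matrix S = [[50/17, 25/16], [40/13, 200/113]]; det S = 19875/49946
solve [mL_A; mL_B] = S·[w00; w01] and [mR_A; mR_B] = S·[w10; w11]:
  w00 = 1, w01 = 1/2, w10 = 1/2, w11 = -1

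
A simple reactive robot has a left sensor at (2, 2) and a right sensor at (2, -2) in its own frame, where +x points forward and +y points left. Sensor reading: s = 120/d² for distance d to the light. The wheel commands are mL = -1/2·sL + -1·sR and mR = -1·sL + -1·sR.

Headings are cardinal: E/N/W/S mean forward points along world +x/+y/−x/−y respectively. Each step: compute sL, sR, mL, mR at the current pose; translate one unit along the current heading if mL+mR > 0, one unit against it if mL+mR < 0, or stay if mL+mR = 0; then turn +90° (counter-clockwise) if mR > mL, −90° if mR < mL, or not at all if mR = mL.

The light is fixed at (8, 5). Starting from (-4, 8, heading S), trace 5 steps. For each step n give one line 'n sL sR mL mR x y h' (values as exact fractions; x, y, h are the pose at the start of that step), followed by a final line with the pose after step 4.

0 120/101 120/197 -23940/19897 -35760/19897 -4 8 S
1 3/5 15/29 -237/290 -162/145 -4 9 W
2 24/41 40/39 -2108/1599 -2576/1599 -3 9 N
3 60/53 60/41 -4410/2173 -5640/2173 -3 8 E
4 120/101 120/197 -23940/19897 -35760/19897 -4 8 S
final -4 9 W

n=0: pose=(-4,8,S); sL=120/101, sR=120/197; mL=-23940/19897, mR=-35760/19897; mL+mR=-59700/19897 → advance -1; mR−mL=-60/101 → turn -1·90°
n=1: pose=(-4,9,W); sL=3/5, sR=15/29; mL=-237/290, mR=-162/145; mL+mR=-561/290 → advance -1; mR−mL=-3/10 → turn -1·90°
n=2: pose=(-3,9,N); sL=24/41, sR=40/39; mL=-2108/1599, mR=-2576/1599; mL+mR=-4684/1599 → advance -1; mR−mL=-12/41 → turn -1·90°
n=3: pose=(-3,8,E); sL=60/53, sR=60/41; mL=-4410/2173, mR=-5640/2173; mL+mR=-10050/2173 → advance -1; mR−mL=-30/53 → turn -1·90°
n=4: pose=(-4,8,S); sL=120/101, sR=120/197; mL=-23940/19897, mR=-35760/19897; mL+mR=-59700/19897 → advance -1; mR−mL=-60/101 → turn -1·90°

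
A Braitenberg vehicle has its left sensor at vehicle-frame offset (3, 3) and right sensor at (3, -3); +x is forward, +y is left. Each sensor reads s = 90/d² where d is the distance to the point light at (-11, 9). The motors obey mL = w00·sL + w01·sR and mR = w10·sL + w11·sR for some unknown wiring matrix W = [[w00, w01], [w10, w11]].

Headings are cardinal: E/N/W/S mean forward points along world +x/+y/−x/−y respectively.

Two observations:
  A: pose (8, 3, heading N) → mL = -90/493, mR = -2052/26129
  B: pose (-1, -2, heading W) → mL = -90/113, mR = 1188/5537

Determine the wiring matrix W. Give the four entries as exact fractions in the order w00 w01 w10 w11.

obs A: pose=(8,3,N) → sL=18/53, sR=90/493, mL=-90/493, mR=-2052/26129
obs B: pose=(-1,-2,W) → sL=18/49, sR=90/113, mL=-90/113, mR=1188/5537
sensor matrix S = [[18/53, 90/493], [18/49, 90/113]]; det S = 29432160/144676273
solve [mL_A; mL_B] = S·[w00; w01] and [mR_A; mR_B] = S·[w10; w11]:
  w00 = 0, w01 = -1, w10 = -1/2, w11 = 1/2

0 -1 -1/2 1/2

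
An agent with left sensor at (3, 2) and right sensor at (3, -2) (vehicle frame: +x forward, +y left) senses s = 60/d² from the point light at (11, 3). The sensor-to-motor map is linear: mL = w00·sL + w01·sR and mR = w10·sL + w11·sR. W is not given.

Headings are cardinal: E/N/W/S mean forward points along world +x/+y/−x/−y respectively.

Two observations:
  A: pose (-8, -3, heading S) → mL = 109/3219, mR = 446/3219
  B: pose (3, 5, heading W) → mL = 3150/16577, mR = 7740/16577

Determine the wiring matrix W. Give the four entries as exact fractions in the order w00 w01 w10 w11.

-1/2 1 1/2 1/2

obs A: pose=(-8,-3,S) → sL=6/37, sR=10/87, mL=109/3219, mR=446/3219
obs B: pose=(3,5,W) → sL=60/121, sR=60/137, mL=3150/16577, mR=7740/16577
sensor matrix S = [[6/37, 10/87], [60/121, 60/137]]; det S = 249440/17787121
solve [mL_A; mL_B] = S·[w00; w01] and [mR_A; mR_B] = S·[w10; w11]:
  w00 = -1/2, w01 = 1, w10 = 1/2, w11 = 1/2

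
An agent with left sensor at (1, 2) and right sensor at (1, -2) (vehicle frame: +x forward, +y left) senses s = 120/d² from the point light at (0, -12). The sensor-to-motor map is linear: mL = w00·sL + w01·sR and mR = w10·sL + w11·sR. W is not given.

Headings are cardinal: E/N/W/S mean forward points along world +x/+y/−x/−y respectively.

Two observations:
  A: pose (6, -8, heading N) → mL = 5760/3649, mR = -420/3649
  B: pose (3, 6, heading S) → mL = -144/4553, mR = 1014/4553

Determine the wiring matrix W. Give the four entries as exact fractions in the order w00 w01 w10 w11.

obs A: pose=(6,-8,N) → sL=120/41, sR=120/89, mL=5760/3649, mR=-420/3649
obs B: pose=(3,6,S) → sL=60/157, sR=12/29, mL=-144/4553, mR=1014/4553
sensor matrix S = [[120/41, 120/89], [60/157, 12/29]]; det S = 11560320/16613897
solve [mL_A; mL_B] = S·[w00; w01] and [mR_A; mR_B] = S·[w10; w11]:
  w00 = 1, w01 = -1, w10 = -1/2, w11 = 1

1 -1 -1/2 1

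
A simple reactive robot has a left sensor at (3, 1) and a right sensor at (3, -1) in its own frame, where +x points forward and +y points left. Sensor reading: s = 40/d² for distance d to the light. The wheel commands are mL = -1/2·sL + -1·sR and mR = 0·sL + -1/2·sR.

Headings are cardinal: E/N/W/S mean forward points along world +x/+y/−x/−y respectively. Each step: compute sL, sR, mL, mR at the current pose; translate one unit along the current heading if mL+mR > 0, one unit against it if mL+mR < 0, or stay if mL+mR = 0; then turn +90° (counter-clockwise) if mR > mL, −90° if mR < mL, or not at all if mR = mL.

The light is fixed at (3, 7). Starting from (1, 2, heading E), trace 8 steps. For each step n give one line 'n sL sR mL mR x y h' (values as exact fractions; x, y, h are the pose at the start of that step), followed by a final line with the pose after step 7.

n=0: pose=(1,2,E); sL=40/17, sR=40/37; mL=-1420/629, mR=-20/37; mL+mR=-1760/629 → advance -1; mR−mL=1080/629 → turn +1·90°
n=1: pose=(0,2,N); sL=2, sR=5; mL=-6, mR=-5/2; mL+mR=-17/2 → advance -1; mR−mL=7/2 → turn +1·90°
n=2: pose=(0,1,W); sL=8/17, sR=40/61; mL=-924/1037, mR=-20/61; mL+mR=-1264/1037 → advance -1; mR−mL=584/1037 → turn +1·90°
n=3: pose=(1,1,S); sL=20/41, sR=4/9; mL=-254/369, mR=-2/9; mL+mR=-112/123 → advance -1; mR−mL=172/369 → turn +1·90°
n=4: pose=(1,2,E); sL=40/17, sR=40/37; mL=-1420/629, mR=-20/37; mL+mR=-1760/629 → advance -1; mR−mL=1080/629 → turn +1·90°
n=5: pose=(0,2,N); sL=2, sR=5; mL=-6, mR=-5/2; mL+mR=-17/2 → advance -1; mR−mL=7/2 → turn +1·90°
n=6: pose=(0,1,W); sL=8/17, sR=40/61; mL=-924/1037, mR=-20/61; mL+mR=-1264/1037 → advance -1; mR−mL=584/1037 → turn +1·90°
n=7: pose=(1,1,S); sL=20/41, sR=4/9; mL=-254/369, mR=-2/9; mL+mR=-112/123 → advance -1; mR−mL=172/369 → turn +1·90°

0 40/17 40/37 -1420/629 -20/37 1 2 E
1 2 5 -6 -5/2 0 2 N
2 8/17 40/61 -924/1037 -20/61 0 1 W
3 20/41 4/9 -254/369 -2/9 1 1 S
4 40/17 40/37 -1420/629 -20/37 1 2 E
5 2 5 -6 -5/2 0 2 N
6 8/17 40/61 -924/1037 -20/61 0 1 W
7 20/41 4/9 -254/369 -2/9 1 1 S
final 1 2 E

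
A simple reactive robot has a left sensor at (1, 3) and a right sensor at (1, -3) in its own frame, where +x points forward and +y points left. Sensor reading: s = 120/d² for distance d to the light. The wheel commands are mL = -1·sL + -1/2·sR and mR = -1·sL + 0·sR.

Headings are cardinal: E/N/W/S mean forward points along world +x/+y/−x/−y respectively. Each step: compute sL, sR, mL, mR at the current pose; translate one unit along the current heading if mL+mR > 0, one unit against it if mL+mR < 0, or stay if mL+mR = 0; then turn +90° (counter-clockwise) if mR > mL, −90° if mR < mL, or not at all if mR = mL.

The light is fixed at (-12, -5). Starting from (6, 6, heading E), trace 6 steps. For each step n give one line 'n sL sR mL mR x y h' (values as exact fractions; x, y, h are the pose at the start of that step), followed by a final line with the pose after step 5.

0 120/557 24/85 -16884/47345 -120/557 6 6 E
1 6/17 15/68 -63/136 -6/17 5 6 N
2 24/61 24/85 -2772/5185 -24/61 5 5 W
3 20/87 20/51 -210/493 -20/87 6 5 S
4 120/557 24/85 -16884/47345 -120/557 6 6 E
5 6/17 15/68 -63/136 -6/17 5 6 N
final 5 5 W

n=0: pose=(6,6,E); sL=120/557, sR=24/85; mL=-16884/47345, mR=-120/557; mL+mR=-27084/47345 → advance -1; mR−mL=12/85 → turn +1·90°
n=1: pose=(5,6,N); sL=6/17, sR=15/68; mL=-63/136, mR=-6/17; mL+mR=-111/136 → advance -1; mR−mL=15/136 → turn +1·90°
n=2: pose=(5,5,W); sL=24/61, sR=24/85; mL=-2772/5185, mR=-24/61; mL+mR=-4812/5185 → advance -1; mR−mL=12/85 → turn +1·90°
n=3: pose=(6,5,S); sL=20/87, sR=20/51; mL=-210/493, mR=-20/87; mL+mR=-970/1479 → advance -1; mR−mL=10/51 → turn +1·90°
n=4: pose=(6,6,E); sL=120/557, sR=24/85; mL=-16884/47345, mR=-120/557; mL+mR=-27084/47345 → advance -1; mR−mL=12/85 → turn +1·90°
n=5: pose=(5,6,N); sL=6/17, sR=15/68; mL=-63/136, mR=-6/17; mL+mR=-111/136 → advance -1; mR−mL=15/136 → turn +1·90°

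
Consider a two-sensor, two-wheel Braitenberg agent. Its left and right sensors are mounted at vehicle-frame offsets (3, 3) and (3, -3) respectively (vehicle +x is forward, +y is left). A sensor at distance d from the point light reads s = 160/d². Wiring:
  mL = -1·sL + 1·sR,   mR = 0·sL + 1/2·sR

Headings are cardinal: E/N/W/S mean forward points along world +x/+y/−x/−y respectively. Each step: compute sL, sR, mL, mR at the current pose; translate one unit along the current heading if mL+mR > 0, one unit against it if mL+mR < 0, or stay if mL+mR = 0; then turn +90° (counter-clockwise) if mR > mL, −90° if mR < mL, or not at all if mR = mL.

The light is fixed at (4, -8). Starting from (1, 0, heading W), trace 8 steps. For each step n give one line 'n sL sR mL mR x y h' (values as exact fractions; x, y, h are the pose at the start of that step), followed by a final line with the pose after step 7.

0 160/61 160/157 -15360/9577 80/157 1 0 W
1 80/13 16/5 -192/65 8/5 2 0 S
2 32/29 160/37 3456/1073 80/37 2 1 E
3 4 40/13 -12/13 20/13 3 1 S
4 32/25 160/29 3072/725 80/29 3 0 E
5 80/17 80/17 0 40/17 4 0 S
6 160/109 32/5 2688/545 16/5 4 -1 E
7 5 8 3 4 5 -1 S
final 5 -2 E

n=0: pose=(1,0,W); sL=160/61, sR=160/157; mL=-15360/9577, mR=80/157; mL+mR=-10480/9577 → advance -1; mR−mL=20240/9577 → turn +1·90°
n=1: pose=(2,0,S); sL=80/13, sR=16/5; mL=-192/65, mR=8/5; mL+mR=-88/65 → advance -1; mR−mL=296/65 → turn +1·90°
n=2: pose=(2,1,E); sL=32/29, sR=160/37; mL=3456/1073, mR=80/37; mL+mR=5776/1073 → advance +1; mR−mL=-1136/1073 → turn -1·90°
n=3: pose=(3,1,S); sL=4, sR=40/13; mL=-12/13, mR=20/13; mL+mR=8/13 → advance +1; mR−mL=32/13 → turn +1·90°
n=4: pose=(3,0,E); sL=32/25, sR=160/29; mL=3072/725, mR=80/29; mL+mR=5072/725 → advance +1; mR−mL=-1072/725 → turn -1·90°
n=5: pose=(4,0,S); sL=80/17, sR=80/17; mL=0, mR=40/17; mL+mR=40/17 → advance +1; mR−mL=40/17 → turn +1·90°
n=6: pose=(4,-1,E); sL=160/109, sR=32/5; mL=2688/545, mR=16/5; mL+mR=4432/545 → advance +1; mR−mL=-944/545 → turn -1·90°
n=7: pose=(5,-1,S); sL=5, sR=8; mL=3, mR=4; mL+mR=7 → advance +1; mR−mL=1 → turn +1·90°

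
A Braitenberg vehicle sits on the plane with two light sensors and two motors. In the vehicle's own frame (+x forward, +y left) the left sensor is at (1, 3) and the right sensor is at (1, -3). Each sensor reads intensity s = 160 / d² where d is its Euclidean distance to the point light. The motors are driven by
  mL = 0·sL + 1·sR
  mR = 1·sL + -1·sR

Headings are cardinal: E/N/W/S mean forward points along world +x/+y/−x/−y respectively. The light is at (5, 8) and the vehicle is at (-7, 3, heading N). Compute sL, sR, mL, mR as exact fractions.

160/241 160/97 160/97 -23040/23377

left sensor world pos  = (-10, 4); dL² = 241
right sensor world pos = (-4, 4); dR² = 97
sL = 160/241 = 160/241
sR = 160/97 = 160/97
mL = 0·sL + 1·sR = 160/97
mR = 1·sL + -1·sR = -23040/23377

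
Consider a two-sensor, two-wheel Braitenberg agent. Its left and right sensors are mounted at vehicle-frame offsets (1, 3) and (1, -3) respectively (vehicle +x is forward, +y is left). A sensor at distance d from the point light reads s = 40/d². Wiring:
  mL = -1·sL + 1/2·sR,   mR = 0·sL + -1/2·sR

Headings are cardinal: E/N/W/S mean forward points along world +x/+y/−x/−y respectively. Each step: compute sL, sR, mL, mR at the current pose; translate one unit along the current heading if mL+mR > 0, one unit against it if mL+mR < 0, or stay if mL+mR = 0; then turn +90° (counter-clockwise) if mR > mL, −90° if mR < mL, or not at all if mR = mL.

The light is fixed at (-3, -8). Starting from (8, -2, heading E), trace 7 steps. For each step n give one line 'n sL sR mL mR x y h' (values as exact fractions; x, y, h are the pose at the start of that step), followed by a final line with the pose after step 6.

n=0: pose=(8,-2,E); sL=8/45, sR=40/153; mL=-4/85, mR=-20/153; mL+mR=-8/45 → advance -1; mR−mL=-64/765 → turn -1·90°
n=1: pose=(7,-2,S); sL=20/97, sR=20/37; mL=230/3589, mR=-10/37; mL+mR=-20/97 → advance -1; mR−mL=-1200/3589 → turn -1·90°
n=2: pose=(7,-1,W); sL=40/97, sR=40/181; mL=-5300/17557, mR=-20/181; mL+mR=-40/97 → advance -1; mR−mL=3360/17557 → turn +1·90°
n=3: pose=(8,-1,S); sL=5/29, sR=2/5; mL=4/145, mR=-1/5; mL+mR=-5/29 → advance -1; mR−mL=-33/145 → turn -1·90°
n=4: pose=(8,0,W); sL=8/25, sR=40/221; mL=-1268/5525, mR=-20/221; mL+mR=-8/25 → advance -1; mR−mL=768/5525 → turn +1·90°
n=5: pose=(9,0,S); sL=20/137, sR=4/13; mL=14/1781, mR=-2/13; mL+mR=-20/137 → advance -1; mR−mL=-288/1781 → turn -1·90°
n=6: pose=(9,1,W); sL=40/157, sR=8/53; mL=-1492/8321, mR=-4/53; mL+mR=-40/157 → advance -1; mR−mL=864/8321 → turn +1·90°

0 8/45 40/153 -4/85 -20/153 8 -2 E
1 20/97 20/37 230/3589 -10/37 7 -2 S
2 40/97 40/181 -5300/17557 -20/181 7 -1 W
3 5/29 2/5 4/145 -1/5 8 -1 S
4 8/25 40/221 -1268/5525 -20/221 8 0 W
5 20/137 4/13 14/1781 -2/13 9 0 S
6 40/157 8/53 -1492/8321 -4/53 9 1 W
final 10 1 S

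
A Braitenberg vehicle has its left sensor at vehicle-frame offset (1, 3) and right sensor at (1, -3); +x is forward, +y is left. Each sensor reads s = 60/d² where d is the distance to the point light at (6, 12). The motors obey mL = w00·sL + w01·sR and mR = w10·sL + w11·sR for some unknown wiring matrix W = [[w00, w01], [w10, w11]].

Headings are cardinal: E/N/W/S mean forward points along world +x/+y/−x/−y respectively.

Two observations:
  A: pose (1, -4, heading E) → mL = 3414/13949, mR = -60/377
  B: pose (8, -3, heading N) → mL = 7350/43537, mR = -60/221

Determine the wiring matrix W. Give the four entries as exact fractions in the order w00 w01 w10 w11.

obs A: pose=(1,-4,E) → sL=12/37, sR=60/377, mL=3414/13949, mR=-60/377
obs B: pose=(8,-3,N) → sL=60/197, sR=60/221, mL=7350/43537, mR=-60/221
sensor matrix S = [[12/37, 60/377], [60/197, 60/221]]; det S = 1848960/46715201
solve [mL_A; mL_B] = S·[w00; w01] and [mR_A; mR_B] = S·[w10; w11]:
  w00 = 1, w01 = -1/2, w10 = 0, w11 = -1

1 -1/2 0 -1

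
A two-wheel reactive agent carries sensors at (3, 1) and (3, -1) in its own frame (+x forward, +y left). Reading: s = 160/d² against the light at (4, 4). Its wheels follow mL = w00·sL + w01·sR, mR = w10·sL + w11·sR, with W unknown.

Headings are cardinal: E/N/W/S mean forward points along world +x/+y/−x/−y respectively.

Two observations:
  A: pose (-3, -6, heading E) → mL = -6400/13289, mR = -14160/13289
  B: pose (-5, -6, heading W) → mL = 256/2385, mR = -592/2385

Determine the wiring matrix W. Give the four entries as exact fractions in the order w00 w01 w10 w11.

-1 1 -1 1/2

obs A: pose=(-3,-6,E) → sL=160/97, sR=160/137, mL=-6400/13289, mR=-14160/13289
obs B: pose=(-5,-6,W) → sL=32/53, sR=32/45, mL=256/2385, mR=-592/2385
sensor matrix S = [[160/97, 160/137], [32/53, 32/45]]; det S = 2965504/6338853
solve [mL_A; mL_B] = S·[w00; w01] and [mR_A; mR_B] = S·[w10; w11]:
  w00 = -1, w01 = 1, w10 = -1, w11 = 1/2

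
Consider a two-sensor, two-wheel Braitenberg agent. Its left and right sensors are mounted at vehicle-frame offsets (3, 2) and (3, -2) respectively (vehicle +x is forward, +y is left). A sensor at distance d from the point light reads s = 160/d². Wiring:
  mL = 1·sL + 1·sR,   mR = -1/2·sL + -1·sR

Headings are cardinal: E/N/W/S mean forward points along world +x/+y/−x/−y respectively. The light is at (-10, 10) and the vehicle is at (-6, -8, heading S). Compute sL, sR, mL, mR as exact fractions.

left sensor world pos  = (-4, -11); dL² = 477
right sensor world pos = (-8, -11); dR² = 445
sL = 160/477 = 160/477
sR = 160/445 = 32/89
mL = 1·sL + 1·sR = 29504/42453
mR = -1/2·sL + -1·sR = -22384/42453

160/477 32/89 29504/42453 -22384/42453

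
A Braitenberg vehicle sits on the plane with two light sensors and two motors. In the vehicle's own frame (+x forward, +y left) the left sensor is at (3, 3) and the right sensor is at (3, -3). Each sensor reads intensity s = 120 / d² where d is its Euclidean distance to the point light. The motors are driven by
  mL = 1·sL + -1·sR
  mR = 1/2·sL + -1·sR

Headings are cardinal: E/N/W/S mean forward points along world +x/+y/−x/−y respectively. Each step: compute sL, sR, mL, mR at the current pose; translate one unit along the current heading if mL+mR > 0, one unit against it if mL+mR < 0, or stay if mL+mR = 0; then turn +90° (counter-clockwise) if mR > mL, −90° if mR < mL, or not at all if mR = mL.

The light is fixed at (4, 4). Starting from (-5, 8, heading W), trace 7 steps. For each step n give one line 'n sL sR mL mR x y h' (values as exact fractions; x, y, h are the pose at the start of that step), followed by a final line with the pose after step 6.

0 24/29 120/193 1152/5597 -1164/5597 -5 8 W
1 12/17 60/37 -576/629 -798/629 -4 8 N
2 120/61 24/5 -864/305 -1164/305 -4 7 E
3 10/3 5/6 5/2 5/6 -5 7 S
4 24/29 120/169 576/4901 -1452/4901 -5 6 W
5 60/73 12/5 -576/365 -726/365 -4 6 N
6 120/41 120/29 -1440/1189 -3180/1189 -4 5 E
final -5 5 S

n=0: pose=(-5,8,W); sL=24/29, sR=120/193; mL=1152/5597, mR=-1164/5597; mL+mR=-12/5597 → advance -1; mR−mL=-12/29 → turn -1·90°
n=1: pose=(-4,8,N); sL=12/17, sR=60/37; mL=-576/629, mR=-798/629; mL+mR=-1374/629 → advance -1; mR−mL=-6/17 → turn -1·90°
n=2: pose=(-4,7,E); sL=120/61, sR=24/5; mL=-864/305, mR=-1164/305; mL+mR=-2028/305 → advance -1; mR−mL=-60/61 → turn -1·90°
n=3: pose=(-5,7,S); sL=10/3, sR=5/6; mL=5/2, mR=5/6; mL+mR=10/3 → advance +1; mR−mL=-5/3 → turn -1·90°
n=4: pose=(-5,6,W); sL=24/29, sR=120/169; mL=576/4901, mR=-1452/4901; mL+mR=-876/4901 → advance -1; mR−mL=-12/29 → turn -1·90°
n=5: pose=(-4,6,N); sL=60/73, sR=12/5; mL=-576/365, mR=-726/365; mL+mR=-1302/365 → advance -1; mR−mL=-30/73 → turn -1·90°
n=6: pose=(-4,5,E); sL=120/41, sR=120/29; mL=-1440/1189, mR=-3180/1189; mL+mR=-4620/1189 → advance -1; mR−mL=-60/41 → turn -1·90°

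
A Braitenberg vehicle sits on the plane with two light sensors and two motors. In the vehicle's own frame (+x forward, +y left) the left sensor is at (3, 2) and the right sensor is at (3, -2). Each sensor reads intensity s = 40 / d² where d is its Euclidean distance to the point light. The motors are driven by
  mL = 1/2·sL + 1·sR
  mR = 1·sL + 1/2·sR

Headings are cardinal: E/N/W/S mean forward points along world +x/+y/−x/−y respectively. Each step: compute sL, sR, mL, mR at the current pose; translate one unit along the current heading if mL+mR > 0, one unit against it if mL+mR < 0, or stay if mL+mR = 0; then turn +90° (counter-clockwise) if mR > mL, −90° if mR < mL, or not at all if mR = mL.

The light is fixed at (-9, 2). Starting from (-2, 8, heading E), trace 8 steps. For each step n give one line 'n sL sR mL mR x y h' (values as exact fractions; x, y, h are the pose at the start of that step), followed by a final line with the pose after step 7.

n=0: pose=(-2,8,E); sL=10/41, sR=10/29; mL=555/1189, mR=495/1189; mL+mR=1050/1189 → advance +1; mR−mL=-60/1189 → turn -1·90°
n=1: pose=(-1,8,S); sL=40/109, sR=8/9; mL=1052/981, mR=796/981; mL+mR=616/327 → advance +1; mR−mL=-256/981 → turn -1·90°
n=2: pose=(-1,7,W); sL=20/17, sR=20/37; mL=710/629, mR=910/629; mL+mR=1620/629 → advance +1; mR−mL=200/629 → turn +1·90°
n=3: pose=(-2,7,S); sL=8/17, sR=40/29; mL=796/493, mR=572/493; mL+mR=1368/493 → advance +1; mR−mL=-224/493 → turn -1·90°
n=4: pose=(-2,6,W); sL=2, sR=10/13; mL=23/13, mR=31/13; mL+mR=54/13 → advance +1; mR−mL=8/13 → turn +1·90°
n=5: pose=(-3,6,S); sL=8/13, sR=40/17; mL=588/221, mR=396/221; mL+mR=984/221 → advance +1; mR−mL=-192/221 → turn -1·90°
n=6: pose=(-3,5,W); sL=4, sR=20/17; mL=54/17, mR=78/17; mL+mR=132/17 → advance +1; mR−mL=24/17 → turn +1·90°
n=7: pose=(-4,5,S); sL=40/49, sR=40/9; mL=2140/441, mR=1340/441; mL+mR=1160/147 → advance +1; mR−mL=-800/441 → turn -1·90°

0 10/41 10/29 555/1189 495/1189 -2 8 E
1 40/109 8/9 1052/981 796/981 -1 8 S
2 20/17 20/37 710/629 910/629 -1 7 W
3 8/17 40/29 796/493 572/493 -2 7 S
4 2 10/13 23/13 31/13 -2 6 W
5 8/13 40/17 588/221 396/221 -3 6 S
6 4 20/17 54/17 78/17 -3 5 W
7 40/49 40/9 2140/441 1340/441 -4 5 S
final -4 4 W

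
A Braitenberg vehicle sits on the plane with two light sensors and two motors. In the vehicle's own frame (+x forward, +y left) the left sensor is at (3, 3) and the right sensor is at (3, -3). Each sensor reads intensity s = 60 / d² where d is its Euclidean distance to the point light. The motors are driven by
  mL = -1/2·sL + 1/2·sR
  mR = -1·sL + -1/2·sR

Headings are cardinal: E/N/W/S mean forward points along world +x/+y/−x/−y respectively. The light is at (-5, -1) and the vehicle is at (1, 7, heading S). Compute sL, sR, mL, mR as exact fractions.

30/53 30/17 540/901 -1305/901

left sensor world pos  = (4, 4); dL² = 106
right sensor world pos = (-2, 4); dR² = 34
sL = 60/106 = 30/53
sR = 60/34 = 30/17
mL = -1/2·sL + 1/2·sR = 540/901
mR = -1·sL + -1/2·sR = -1305/901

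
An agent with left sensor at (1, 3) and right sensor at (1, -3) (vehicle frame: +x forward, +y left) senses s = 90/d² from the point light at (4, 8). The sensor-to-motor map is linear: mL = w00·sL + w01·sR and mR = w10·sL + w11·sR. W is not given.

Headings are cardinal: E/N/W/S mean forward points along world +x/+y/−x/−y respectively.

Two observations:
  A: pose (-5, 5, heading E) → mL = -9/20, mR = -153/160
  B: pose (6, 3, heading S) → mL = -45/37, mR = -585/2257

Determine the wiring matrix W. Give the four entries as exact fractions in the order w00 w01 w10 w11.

obs A: pose=(-5,5,E) → sL=45/32, sR=9/10, mL=-9/20, mR=-153/160
obs B: pose=(6,3,S) → sL=90/61, sR=90/37, mL=-45/37, mR=-585/2257
sensor matrix S = [[45/32, 9/10], [90/61, 90/37]]; det S = 75573/36112
solve [mL_A; mL_B] = S·[w00; w01] and [mR_A; mR_B] = S·[w10; w11]:
  w00 = 0, w01 = -1/2, w10 = -1, w11 = 1/2

0 -1/2 -1 1/2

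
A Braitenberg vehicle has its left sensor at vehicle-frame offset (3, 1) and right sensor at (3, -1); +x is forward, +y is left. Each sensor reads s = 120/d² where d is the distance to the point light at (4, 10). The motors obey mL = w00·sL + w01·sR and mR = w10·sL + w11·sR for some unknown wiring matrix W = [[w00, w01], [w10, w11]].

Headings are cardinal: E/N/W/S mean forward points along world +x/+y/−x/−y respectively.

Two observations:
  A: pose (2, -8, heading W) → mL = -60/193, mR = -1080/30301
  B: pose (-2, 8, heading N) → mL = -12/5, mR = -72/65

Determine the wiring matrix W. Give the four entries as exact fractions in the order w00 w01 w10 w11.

-1 0 1/2 -1/2

obs A: pose=(2,-8,W) → sL=60/193, sR=60/157, mL=-60/193, mR=-1080/30301
obs B: pose=(-2,8,N) → sL=12/5, sR=60/13, mL=-12/5, mR=-72/65
sensor matrix S = [[60/193, 60/157], [12/5, 60/13]]; det S = 203904/393913
solve [mL_A; mL_B] = S·[w00; w01] and [mR_A; mR_B] = S·[w10; w11]:
  w00 = -1, w01 = 0, w10 = 1/2, w11 = -1/2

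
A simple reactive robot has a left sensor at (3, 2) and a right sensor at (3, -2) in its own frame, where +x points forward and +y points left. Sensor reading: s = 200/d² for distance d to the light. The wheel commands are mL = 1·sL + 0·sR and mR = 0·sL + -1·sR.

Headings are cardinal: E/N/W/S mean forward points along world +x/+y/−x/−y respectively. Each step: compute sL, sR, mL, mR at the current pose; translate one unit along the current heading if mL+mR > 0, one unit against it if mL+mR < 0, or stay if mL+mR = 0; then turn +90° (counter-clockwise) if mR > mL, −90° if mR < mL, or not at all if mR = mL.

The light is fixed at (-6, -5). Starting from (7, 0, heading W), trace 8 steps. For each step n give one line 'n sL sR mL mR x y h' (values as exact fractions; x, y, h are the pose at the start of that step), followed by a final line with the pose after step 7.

0 200/109 200/149 200/109 -200/149 7 0 W
1 50/41 10/13 50/41 -10/13 6 0 N
2 200/289 200/241 200/289 -200/241 6 1 E
3 100/89 20/9 100/89 -20/9 5 1 S
4 200/89 40/29 200/89 -40/29 5 2 W
5 50/41 50/61 50/41 -50/61 4 2 N
6 200/269 40/41 200/269 -40/41 4 3 E
7 100/73 100/37 100/73 -100/37 3 3 S
final 3 4 W

n=0: pose=(7,0,W); sL=200/109, sR=200/149; mL=200/109, mR=-200/149; mL+mR=8000/16241 → advance +1; mR−mL=-51600/16241 → turn -1·90°
n=1: pose=(6,0,N); sL=50/41, sR=10/13; mL=50/41, mR=-10/13; mL+mR=240/533 → advance +1; mR−mL=-1060/533 → turn -1·90°
n=2: pose=(6,1,E); sL=200/289, sR=200/241; mL=200/289, mR=-200/241; mL+mR=-9600/69649 → advance -1; mR−mL=-106000/69649 → turn -1·90°
n=3: pose=(5,1,S); sL=100/89, sR=20/9; mL=100/89, mR=-20/9; mL+mR=-880/801 → advance -1; mR−mL=-2680/801 → turn -1·90°
n=4: pose=(5,2,W); sL=200/89, sR=40/29; mL=200/89, mR=-40/29; mL+mR=2240/2581 → advance +1; mR−mL=-9360/2581 → turn -1·90°
n=5: pose=(4,2,N); sL=50/41, sR=50/61; mL=50/41, mR=-50/61; mL+mR=1000/2501 → advance +1; mR−mL=-5100/2501 → turn -1·90°
n=6: pose=(4,3,E); sL=200/269, sR=40/41; mL=200/269, mR=-40/41; mL+mR=-2560/11029 → advance -1; mR−mL=-18960/11029 → turn -1·90°
n=7: pose=(3,3,S); sL=100/73, sR=100/37; mL=100/73, mR=-100/37; mL+mR=-3600/2701 → advance -1; mR−mL=-11000/2701 → turn -1·90°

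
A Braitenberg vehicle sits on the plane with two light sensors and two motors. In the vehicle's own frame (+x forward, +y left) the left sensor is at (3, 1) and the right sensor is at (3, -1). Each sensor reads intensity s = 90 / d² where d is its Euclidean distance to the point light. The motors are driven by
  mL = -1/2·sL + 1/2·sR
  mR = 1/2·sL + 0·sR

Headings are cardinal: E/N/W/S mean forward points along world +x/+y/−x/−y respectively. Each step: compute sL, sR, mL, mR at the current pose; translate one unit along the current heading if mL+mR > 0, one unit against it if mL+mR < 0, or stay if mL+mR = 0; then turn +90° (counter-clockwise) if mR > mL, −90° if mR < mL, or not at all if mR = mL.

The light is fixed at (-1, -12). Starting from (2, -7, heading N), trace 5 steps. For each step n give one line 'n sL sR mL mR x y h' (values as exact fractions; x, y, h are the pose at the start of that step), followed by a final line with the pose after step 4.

0 45/34 9/8 -27/272 45/68 2 -7 N
1 18/5 90/49 -216/245 9/5 2 -6 W
2 5 9 2 5/2 1 -6 S
3 90/61 90/41 900/2501 45/61 1 -7 E
4 45/34 9/8 -27/272 45/68 2 -7 N
final 2 -6 W

n=0: pose=(2,-7,N); sL=45/34, sR=9/8; mL=-27/272, mR=45/68; mL+mR=9/16 → advance +1; mR−mL=207/272 → turn +1·90°
n=1: pose=(2,-6,W); sL=18/5, sR=90/49; mL=-216/245, mR=9/5; mL+mR=45/49 → advance +1; mR−mL=657/245 → turn +1·90°
n=2: pose=(1,-6,S); sL=5, sR=9; mL=2, mR=5/2; mL+mR=9/2 → advance +1; mR−mL=1/2 → turn +1·90°
n=3: pose=(1,-7,E); sL=90/61, sR=90/41; mL=900/2501, mR=45/61; mL+mR=45/41 → advance +1; mR−mL=945/2501 → turn +1·90°
n=4: pose=(2,-7,N); sL=45/34, sR=9/8; mL=-27/272, mR=45/68; mL+mR=9/16 → advance +1; mR−mL=207/272 → turn +1·90°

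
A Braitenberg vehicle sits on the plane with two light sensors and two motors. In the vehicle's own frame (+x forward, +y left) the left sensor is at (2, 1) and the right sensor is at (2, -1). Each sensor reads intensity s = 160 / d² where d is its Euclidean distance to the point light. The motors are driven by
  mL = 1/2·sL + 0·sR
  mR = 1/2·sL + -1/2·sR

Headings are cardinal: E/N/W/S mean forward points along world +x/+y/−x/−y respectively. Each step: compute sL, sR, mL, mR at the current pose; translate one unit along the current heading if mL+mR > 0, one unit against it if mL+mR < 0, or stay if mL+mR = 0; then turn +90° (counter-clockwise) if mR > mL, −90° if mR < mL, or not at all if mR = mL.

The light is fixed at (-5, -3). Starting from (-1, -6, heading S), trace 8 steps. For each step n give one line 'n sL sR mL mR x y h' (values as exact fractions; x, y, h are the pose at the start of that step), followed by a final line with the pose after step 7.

0 16/5 80/17 8/5 -64/85 -1 -6 S
1 160/29 160/13 80/29 -1280/377 -1 -7 W
2 8 4 4 2 0 -7 N
3 160/53 32/13 80/53 192/689 0 -6 E
4 80/37 16/5 40/37 -96/185 1 -6 S
5 160/41 32/5 80/41 -256/205 1 -7 W
6 8 4 4 2 0 -7 N
7 160/53 32/13 80/53 192/689 0 -6 E
final 1 -6 S

n=0: pose=(-1,-6,S); sL=16/5, sR=80/17; mL=8/5, mR=-64/85; mL+mR=72/85 → advance +1; mR−mL=-40/17 → turn -1·90°
n=1: pose=(-1,-7,W); sL=160/29, sR=160/13; mL=80/29, mR=-1280/377; mL+mR=-240/377 → advance -1; mR−mL=-80/13 → turn -1·90°
n=2: pose=(0,-7,N); sL=8, sR=4; mL=4, mR=2; mL+mR=6 → advance +1; mR−mL=-2 → turn -1·90°
n=3: pose=(0,-6,E); sL=160/53, sR=32/13; mL=80/53, mR=192/689; mL+mR=1232/689 → advance +1; mR−mL=-16/13 → turn -1·90°
n=4: pose=(1,-6,S); sL=80/37, sR=16/5; mL=40/37, mR=-96/185; mL+mR=104/185 → advance +1; mR−mL=-8/5 → turn -1·90°
n=5: pose=(1,-7,W); sL=160/41, sR=32/5; mL=80/41, mR=-256/205; mL+mR=144/205 → advance +1; mR−mL=-16/5 → turn -1·90°
n=6: pose=(0,-7,N); sL=8, sR=4; mL=4, mR=2; mL+mR=6 → advance +1; mR−mL=-2 → turn -1·90°
n=7: pose=(0,-6,E); sL=160/53, sR=32/13; mL=80/53, mR=192/689; mL+mR=1232/689 → advance +1; mR−mL=-16/13 → turn -1·90°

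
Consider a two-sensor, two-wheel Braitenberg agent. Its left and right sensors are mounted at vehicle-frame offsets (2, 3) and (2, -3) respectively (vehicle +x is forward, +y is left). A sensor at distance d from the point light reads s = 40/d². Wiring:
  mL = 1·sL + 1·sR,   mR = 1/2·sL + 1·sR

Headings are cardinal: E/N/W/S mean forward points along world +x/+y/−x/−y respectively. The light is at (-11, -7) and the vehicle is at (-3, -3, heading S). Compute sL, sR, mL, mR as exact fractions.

8/25 40/29 1232/725 1116/725

left sensor world pos  = (0, -5); dL² = 125
right sensor world pos = (-6, -5); dR² = 29
sL = 40/125 = 8/25
sR = 40/29 = 40/29
mL = 1·sL + 1·sR = 1232/725
mR = 1/2·sL + 1·sR = 1116/725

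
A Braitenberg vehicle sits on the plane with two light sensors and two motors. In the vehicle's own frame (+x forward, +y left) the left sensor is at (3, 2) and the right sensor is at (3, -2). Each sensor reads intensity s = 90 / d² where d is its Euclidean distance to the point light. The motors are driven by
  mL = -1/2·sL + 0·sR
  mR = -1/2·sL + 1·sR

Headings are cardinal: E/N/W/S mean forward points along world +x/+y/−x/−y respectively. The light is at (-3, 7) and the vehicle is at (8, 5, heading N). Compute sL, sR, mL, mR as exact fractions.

left sensor world pos  = (6, 8); dL² = 82
right sensor world pos = (10, 8); dR² = 170
sL = 90/82 = 45/41
sR = 90/170 = 9/17
mL = -1/2·sL + 0·sR = -45/82
mR = -1/2·sL + 1·sR = -27/1394

45/41 9/17 -45/82 -27/1394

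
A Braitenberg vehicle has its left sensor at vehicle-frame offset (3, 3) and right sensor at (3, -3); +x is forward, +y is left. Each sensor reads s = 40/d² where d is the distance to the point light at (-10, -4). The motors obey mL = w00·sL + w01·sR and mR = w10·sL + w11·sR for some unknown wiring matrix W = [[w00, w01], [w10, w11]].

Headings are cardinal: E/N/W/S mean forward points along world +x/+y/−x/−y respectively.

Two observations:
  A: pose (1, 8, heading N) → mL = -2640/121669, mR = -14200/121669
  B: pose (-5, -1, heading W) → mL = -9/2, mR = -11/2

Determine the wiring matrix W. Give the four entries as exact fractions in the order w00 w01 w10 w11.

-1/2 1/2 -1/2 -1/2

obs A: pose=(1,8,N) → sL=40/289, sR=40/421, mL=-2640/121669, mR=-14200/121669
obs B: pose=(-5,-1,W) → sL=10, sR=1, mL=-9/2, mR=-11/2
sensor matrix S = [[40/289, 40/421], [10, 1]]; det S = -98760/121669
solve [mL_A; mL_B] = S·[w00; w01] and [mR_A; mR_B] = S·[w10; w11]:
  w00 = -1/2, w01 = 1/2, w10 = -1/2, w11 = -1/2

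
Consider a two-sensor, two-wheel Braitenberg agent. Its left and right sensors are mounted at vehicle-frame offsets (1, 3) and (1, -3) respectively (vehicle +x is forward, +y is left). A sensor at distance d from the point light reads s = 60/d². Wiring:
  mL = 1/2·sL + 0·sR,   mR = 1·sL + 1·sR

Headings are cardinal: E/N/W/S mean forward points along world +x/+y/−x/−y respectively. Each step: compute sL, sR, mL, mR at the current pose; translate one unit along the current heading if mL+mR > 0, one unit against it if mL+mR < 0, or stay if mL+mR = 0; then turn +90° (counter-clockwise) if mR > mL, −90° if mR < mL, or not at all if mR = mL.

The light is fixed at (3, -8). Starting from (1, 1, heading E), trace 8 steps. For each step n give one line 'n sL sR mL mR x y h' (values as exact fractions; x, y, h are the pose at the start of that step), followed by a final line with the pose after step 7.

0 12/29 60/37 6/29 2184/1073 1 1 E
1 15/29 15/26 15/58 825/754 2 1 N
2 60/53 60/173 30/53 13560/9169 2 2 W
3 30/41 30/53 15/41 2820/2173 1 2 S
4 12/29 60/37 6/29 2184/1073 1 1 E
5 15/29 15/26 15/58 825/754 2 1 N
6 60/53 60/173 30/53 13560/9169 2 2 W
7 30/41 30/53 15/41 2820/2173 1 2 S
final 1 1 E

n=0: pose=(1,1,E); sL=12/29, sR=60/37; mL=6/29, mR=2184/1073; mL+mR=2406/1073 → advance +1; mR−mL=1962/1073 → turn +1·90°
n=1: pose=(2,1,N); sL=15/29, sR=15/26; mL=15/58, mR=825/754; mL+mR=510/377 → advance +1; mR−mL=315/377 → turn +1·90°
n=2: pose=(2,2,W); sL=60/53, sR=60/173; mL=30/53, mR=13560/9169; mL+mR=18750/9169 → advance +1; mR−mL=8370/9169 → turn +1·90°
n=3: pose=(1,2,S); sL=30/41, sR=30/53; mL=15/41, mR=2820/2173; mL+mR=3615/2173 → advance +1; mR−mL=2025/2173 → turn +1·90°
n=4: pose=(1,1,E); sL=12/29, sR=60/37; mL=6/29, mR=2184/1073; mL+mR=2406/1073 → advance +1; mR−mL=1962/1073 → turn +1·90°
n=5: pose=(2,1,N); sL=15/29, sR=15/26; mL=15/58, mR=825/754; mL+mR=510/377 → advance +1; mR−mL=315/377 → turn +1·90°
n=6: pose=(2,2,W); sL=60/53, sR=60/173; mL=30/53, mR=13560/9169; mL+mR=18750/9169 → advance +1; mR−mL=8370/9169 → turn +1·90°
n=7: pose=(1,2,S); sL=30/41, sR=30/53; mL=15/41, mR=2820/2173; mL+mR=3615/2173 → advance +1; mR−mL=2025/2173 → turn +1·90°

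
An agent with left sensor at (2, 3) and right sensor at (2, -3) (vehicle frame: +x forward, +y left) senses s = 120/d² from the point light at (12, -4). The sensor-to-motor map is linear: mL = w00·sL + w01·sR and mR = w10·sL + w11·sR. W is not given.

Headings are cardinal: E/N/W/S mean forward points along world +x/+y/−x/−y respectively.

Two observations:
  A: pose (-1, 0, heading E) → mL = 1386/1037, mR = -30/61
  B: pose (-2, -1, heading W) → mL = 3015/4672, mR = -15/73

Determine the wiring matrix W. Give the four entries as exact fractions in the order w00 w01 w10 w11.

obs A: pose=(-1,0,E) → sL=12/17, sR=60/61, mL=1386/1037, mR=-30/61
obs B: pose=(-2,-1,W) → sL=15/32, sR=30/73, mL=3015/4672, mR=-15/73
sensor matrix S = [[12/17, 60/61], [15/32, 30/73]]; det S = -103545/605608
solve [mL_A; mL_B] = S·[w00; w01] and [mR_A; mR_B] = S·[w10; w11]:
  w00 = 1/2, w01 = 1, w10 = 0, w11 = -1/2

1/2 1 0 -1/2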